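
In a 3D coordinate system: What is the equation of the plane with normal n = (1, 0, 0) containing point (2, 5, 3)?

The plane through P with normal n = (a, b, c) satisfies n·(r - P) = 0,
i.e. ax + by + cz = a·x₀ + b·y₀ + c·z₀.
d = 1·2 + 0·5 + 0·3
  = 2 + 0 + 0
  = 2
Equation: x = 2

x = 2


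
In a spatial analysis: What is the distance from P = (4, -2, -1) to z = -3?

distance = |a·x₀ + b·y₀ + c·z₀ - d| / √(a² + b² + c²)
  = |0·4 + 0·(-2) + 1·(-1) - (-3)| / √(0² + 0² + 1²)
  = |0 + 0 - 1 + 3| / √(0 + 0 + 1)
  = |2| / √1
  = 2 / 1
  ≈ 2

2


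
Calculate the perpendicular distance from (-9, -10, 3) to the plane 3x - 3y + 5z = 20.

distance = |a·x₀ + b·y₀ + c·z₀ - d| / √(a² + b² + c²)
  = |3·(-9) + (-3)·(-10) + 5·3 - 20| / √(3² + (-3)² + 5²)
  = |-27 + 30 + 15 - 20| / √(9 + 9 + 25)
  = |-2| / √43
  = 2 / 6.557
  ≈ 0.305

0.305


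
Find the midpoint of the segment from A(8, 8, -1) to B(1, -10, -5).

M = ((x₁+x₂)/2, (y₁+y₂)/2, (z₁+z₂)/2)
  = ((8 + 1)/2, (8 - 10)/2, (-1 - 5)/2)
  = (9/2, -2/2, -6/2)
  = (4.5, -1, -3)

(4.5, -1, -3)


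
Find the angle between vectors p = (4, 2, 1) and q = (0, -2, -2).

p·q = 4·0 + 2·(-2) + 1·(-2) = 0 - 4 - 2 = -6
|p| = √(4² + 2² + 1²) = √21 ≈ 4.583
|q| = √(0² + (-2)² + (-2)²) = √8 ≈ 2.828
cos θ = (p·q)/(|p||q|) = -6/(4.583·2.828) ≈ -0.4629
θ = arccos(-0.4629) ≈ 117.6°

117.6°


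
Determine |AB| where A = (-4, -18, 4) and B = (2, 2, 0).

d = √[(x₂-x₁)² + (y₂-y₁)² + (z₂-z₁)²]
  = √[6² + 20² + (-4)²]
  = √[36 + 400 + 16]
  = √452
  ≈ 21.26

21.26


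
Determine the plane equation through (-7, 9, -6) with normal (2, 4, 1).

The plane through P with normal n = (a, b, c) satisfies n·(r - P) = 0,
i.e. ax + by + cz = a·x₀ + b·y₀ + c·z₀.
d = 2·(-7) + 4·9 + 1·(-6)
  = -14 + 36 - 6
  = 16
Equation: 2x + 4y + z = 16

2x + 4y + z = 16


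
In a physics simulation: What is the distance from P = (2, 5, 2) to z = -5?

distance = |a·x₀ + b·y₀ + c·z₀ - d| / √(a² + b² + c²)
  = |0·2 + 0·5 + 1·2 - (-5)| / √(0² + 0² + 1²)
  = |0 + 0 + 2 + 5| / √(0 + 0 + 1)
  = |7| / √1
  = 7 / 1
  ≈ 7

7


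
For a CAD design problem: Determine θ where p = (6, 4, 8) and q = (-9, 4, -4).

p·q = 6·(-9) + 4·4 + 8·(-4) = -54 + 16 - 32 = -70
|p| = √(6² + 4² + 8²) = √116 ≈ 10.77
|q| = √((-9)² + 4² + (-4)²) = √113 ≈ 10.63
cos θ = (p·q)/(|p||q|) = -70/(10.77·10.63) ≈ -0.6114
θ = arccos(-0.6114) ≈ 127.7°

127.7°


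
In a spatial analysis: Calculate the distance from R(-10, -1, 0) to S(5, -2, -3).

d = √[(x₂-x₁)² + (y₂-y₁)² + (z₂-z₁)²]
  = √[15² + (-1)² + (-3)²]
  = √[225 + 1 + 9]
  = √235
  ≈ 15.33

15.33


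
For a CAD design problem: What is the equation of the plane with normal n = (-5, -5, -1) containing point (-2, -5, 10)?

The plane through P with normal n = (a, b, c) satisfies n·(r - P) = 0,
i.e. ax + by + cz = a·x₀ + b·y₀ + c·z₀.
d = (-5)·(-2) + (-5)·(-5) + (-1)·10
  = 10 + 25 - 10
  = 25
Equation: -5x - 5y - z = 25

-5x - 5y - z = 25


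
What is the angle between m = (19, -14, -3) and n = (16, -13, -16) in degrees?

m·n = 19·16 + (-14)·(-13) + (-3)·(-16) = 304 + 182 + 48 = 534
|m| = √(19² + (-14)² + (-3)²) = √566 ≈ 23.79
|n| = √(16² + (-13)² + (-16)²) = √681 ≈ 26.1
cos θ = (m·n)/(|m||n|) = 534/(23.79·26.1) ≈ 0.8601
θ = arccos(0.8601) ≈ 30.67°

30.67°


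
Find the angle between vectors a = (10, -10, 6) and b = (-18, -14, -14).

a·b = 10·(-18) + (-10)·(-14) + 6·(-14) = -180 + 140 - 84 = -124
|a| = √(10² + (-10)² + 6²) = √236 ≈ 15.36
|b| = √((-18)² + (-14)² + (-14)²) = √716 ≈ 26.76
cos θ = (a·b)/(|a||b|) = -124/(15.36·26.76) ≈ -0.3017
θ = arccos(-0.3017) ≈ 107.6°

107.6°


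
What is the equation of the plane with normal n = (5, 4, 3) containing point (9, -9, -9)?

The plane through P with normal n = (a, b, c) satisfies n·(r - P) = 0,
i.e. ax + by + cz = a·x₀ + b·y₀ + c·z₀.
d = 5·9 + 4·(-9) + 3·(-9)
  = 45 - 36 - 27
  = -18
Equation: 5x + 4y + 3z = -18

5x + 4y + 3z = -18


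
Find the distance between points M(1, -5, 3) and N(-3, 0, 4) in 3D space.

d = √[(x₂-x₁)² + (y₂-y₁)² + (z₂-z₁)²]
  = √[(-4)² + 5² + 1²]
  = √[16 + 25 + 1]
  = √42
  ≈ 6.481

6.481


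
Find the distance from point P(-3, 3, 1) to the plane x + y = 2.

distance = |a·x₀ + b·y₀ + c·z₀ - d| / √(a² + b² + c²)
  = |1·(-3) + 1·3 + 0·1 - 2| / √(1² + 1² + 0²)
  = |-3 + 3 + 0 - 2| / √(1 + 1 + 0)
  = |-2| / √2
  = 2 / 1.414
  ≈ 1.414

1.414


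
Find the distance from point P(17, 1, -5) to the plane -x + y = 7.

distance = |a·x₀ + b·y₀ + c·z₀ - d| / √(a² + b² + c²)
  = |(-1)·17 + 1·1 + 0·(-5) - 7| / √((-1)² + 1² + 0²)
  = |-17 + 1 + 0 - 7| / √(1 + 1 + 0)
  = |-23| / √2
  = 23 / 1.414
  ≈ 16.26

16.26


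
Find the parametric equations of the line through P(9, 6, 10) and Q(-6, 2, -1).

Direction vector d = Q - P = (-6 - 9, 2 - 6, -1 - 10) = (-15, -4, -11)
Parametric form r = P + t·d:
x = 9 - 15t, y = 6 - 4t, z = 10 - 11t

x = 9 - 15t, y = 6 - 4t, z = 10 - 11t


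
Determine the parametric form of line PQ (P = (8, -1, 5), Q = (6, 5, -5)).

Direction vector d = Q - P = (6 - 8, 5 + 1, -5 - 5) = (-2, 6, -10)
Parametric form r = P + t·d:
x = 8 - 2t, y = -1 + 6t, z = 5 - 10t

x = 8 - 2t, y = -1 + 6t, z = 5 - 10t


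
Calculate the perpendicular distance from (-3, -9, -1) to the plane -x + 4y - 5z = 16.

distance = |a·x₀ + b·y₀ + c·z₀ - d| / √(a² + b² + c²)
  = |(-1)·(-3) + 4·(-9) + (-5)·(-1) - 16| / √((-1)² + 4² + (-5)²)
  = |3 - 36 + 5 - 16| / √(1 + 16 + 25)
  = |-44| / √42
  = 44 / 6.481
  ≈ 6.789

6.789


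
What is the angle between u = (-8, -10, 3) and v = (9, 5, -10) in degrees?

u·v = (-8)·9 + (-10)·5 + 3·(-10) = -72 - 50 - 30 = -152
|u| = √((-8)² + (-10)² + 3²) = √173 ≈ 13.15
|v| = √(9² + 5² + (-10)²) = √206 ≈ 14.35
cos θ = (u·v)/(|u||v|) = -152/(13.15·14.35) ≈ -0.8052
θ = arccos(-0.8052) ≈ 143.6°

143.6°


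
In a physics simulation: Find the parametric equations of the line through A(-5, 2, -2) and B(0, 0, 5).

Direction vector d = B - A = (0 + 5, 0 - 2, 5 + 2) = (5, -2, 7)
Parametric form r = A + t·d:
x = -5 + 5t, y = 2 - 2t, z = -2 + 7t

x = -5 + 5t, y = 2 - 2t, z = -2 + 7t


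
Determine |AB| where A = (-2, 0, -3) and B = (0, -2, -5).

d = √[(x₂-x₁)² + (y₂-y₁)² + (z₂-z₁)²]
  = √[2² + (-2)² + (-2)²]
  = √[4 + 4 + 4]
  = √12
  ≈ 3.464

3.464


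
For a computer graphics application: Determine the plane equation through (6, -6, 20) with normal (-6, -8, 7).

The plane through P with normal n = (a, b, c) satisfies n·(r - P) = 0,
i.e. ax + by + cz = a·x₀ + b·y₀ + c·z₀.
d = (-6)·6 + (-8)·(-6) + 7·20
  = -36 + 48 + 140
  = 152
Equation: -6x - 8y + 7z = 152

-6x - 8y + 7z = 152


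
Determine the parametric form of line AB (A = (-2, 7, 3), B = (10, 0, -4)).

Direction vector d = B - A = (10 + 2, 0 - 7, -4 - 3) = (12, -7, -7)
Parametric form r = A + t·d:
x = -2 + 12t, y = 7 - 7t, z = 3 - 7t

x = -2 + 12t, y = 7 - 7t, z = 3 - 7t


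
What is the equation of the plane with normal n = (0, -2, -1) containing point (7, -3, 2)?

The plane through P with normal n = (a, b, c) satisfies n·(r - P) = 0,
i.e. ax + by + cz = a·x₀ + b·y₀ + c·z₀.
d = 0·7 + (-2)·(-3) + (-1)·2
  = 0 + 6 - 2
  = 4
Equation: -2y - z = 4

-2y - z = 4


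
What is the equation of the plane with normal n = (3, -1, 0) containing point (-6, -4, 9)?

The plane through P with normal n = (a, b, c) satisfies n·(r - P) = 0,
i.e. ax + by + cz = a·x₀ + b·y₀ + c·z₀.
d = 3·(-6) + (-1)·(-4) + 0·9
  = -18 + 4 + 0
  = -14
Equation: 3x - y = -14

3x - y = -14


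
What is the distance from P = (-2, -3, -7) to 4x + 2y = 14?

distance = |a·x₀ + b·y₀ + c·z₀ - d| / √(a² + b² + c²)
  = |4·(-2) + 2·(-3) + 0·(-7) - 14| / √(4² + 2² + 0²)
  = |-8 - 6 + 0 - 14| / √(16 + 4 + 0)
  = |-28| / √20
  = 28 / 4.472
  ≈ 6.261

6.261


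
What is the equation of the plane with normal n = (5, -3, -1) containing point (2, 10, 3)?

The plane through P with normal n = (a, b, c) satisfies n·(r - P) = 0,
i.e. ax + by + cz = a·x₀ + b·y₀ + c·z₀.
d = 5·2 + (-3)·10 + (-1)·3
  = 10 - 30 - 3
  = -23
Equation: 5x - 3y - z = -23

5x - 3y - z = -23


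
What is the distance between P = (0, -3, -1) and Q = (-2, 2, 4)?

d = √[(x₂-x₁)² + (y₂-y₁)² + (z₂-z₁)²]
  = √[(-2)² + 5² + 5²]
  = √[4 + 25 + 25]
  = √54
  ≈ 7.348

7.348


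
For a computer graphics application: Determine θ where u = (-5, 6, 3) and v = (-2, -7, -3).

u·v = (-5)·(-2) + 6·(-7) + 3·(-3) = 10 - 42 - 9 = -41
|u| = √((-5)² + 6² + 3²) = √70 ≈ 8.367
|v| = √((-2)² + (-7)² + (-3)²) = √62 ≈ 7.874
cos θ = (u·v)/(|u||v|) = -41/(8.367·7.874) ≈ -0.6224
θ = arccos(-0.6224) ≈ 128.5°

128.5°


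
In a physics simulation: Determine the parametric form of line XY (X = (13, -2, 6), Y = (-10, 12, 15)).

Direction vector d = Y - X = (-10 - 13, 12 + 2, 15 - 6) = (-23, 14, 9)
Parametric form r = X + t·d:
x = 13 - 23t, y = -2 + 14t, z = 6 + 9t

x = 13 - 23t, y = -2 + 14t, z = 6 + 9t


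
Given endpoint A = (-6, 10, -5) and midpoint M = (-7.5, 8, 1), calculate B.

B = 2M - A
  = (2·(-7.5) - (-6), 2·8 - 10, 2·1 - (-5))
  = (-15 + 6, 16 - 10, 2 + 5)
  = (-9, 6, 7)

(-9, 6, 7)


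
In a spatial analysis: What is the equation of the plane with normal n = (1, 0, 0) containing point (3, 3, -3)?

The plane through P with normal n = (a, b, c) satisfies n·(r - P) = 0,
i.e. ax + by + cz = a·x₀ + b·y₀ + c·z₀.
d = 1·3 + 0·3 + 0·(-3)
  = 3 + 0 + 0
  = 3
Equation: x = 3

x = 3


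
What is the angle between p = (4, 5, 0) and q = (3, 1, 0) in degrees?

p·q = 4·3 + 5·1 + 0·0 = 12 + 5 + 0 = 17
|p| = √(4² + 5² + 0²) = √41 ≈ 6.403
|q| = √(3² + 1² + 0²) = √10 ≈ 3.162
cos θ = (p·q)/(|p||q|) = 17/(6.403·3.162) ≈ 0.8396
θ = arccos(0.8396) ≈ 32.91°

32.91°


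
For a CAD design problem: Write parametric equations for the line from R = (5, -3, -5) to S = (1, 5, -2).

Direction vector d = S - R = (1 - 5, 5 + 3, -2 + 5) = (-4, 8, 3)
Parametric form r = R + t·d:
x = 5 - 4t, y = -3 + 8t, z = -5 + 3t

x = 5 - 4t, y = -3 + 8t, z = -5 + 3t


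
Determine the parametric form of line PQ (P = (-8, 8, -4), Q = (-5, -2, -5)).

Direction vector d = Q - P = (-5 + 8, -2 - 8, -5 + 4) = (3, -10, -1)
Parametric form r = P + t·d:
x = -8 + 3t, y = 8 - 10t, z = -4 - t

x = -8 + 3t, y = 8 - 10t, z = -4 - t


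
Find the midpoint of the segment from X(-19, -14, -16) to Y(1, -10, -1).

M = ((x₁+x₂)/2, (y₁+y₂)/2, (z₁+z₂)/2)
  = ((-19 + 1)/2, (-14 - 10)/2, (-16 - 1)/2)
  = (-18/2, -24/2, -17/2)
  = (-9, -12, -8.5)

(-9, -12, -8.5)


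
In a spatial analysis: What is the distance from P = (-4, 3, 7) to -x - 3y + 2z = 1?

distance = |a·x₀ + b·y₀ + c·z₀ - d| / √(a² + b² + c²)
  = |(-1)·(-4) + (-3)·3 + 2·7 - 1| / √((-1)² + (-3)² + 2²)
  = |4 - 9 + 14 - 1| / √(1 + 9 + 4)
  = |8| / √14
  = 8 / 3.742
  ≈ 2.138

2.138


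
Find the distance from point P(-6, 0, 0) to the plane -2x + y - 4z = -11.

distance = |a·x₀ + b·y₀ + c·z₀ - d| / √(a² + b² + c²)
  = |(-2)·(-6) + 1·0 + (-4)·0 - (-11)| / √((-2)² + 1² + (-4)²)
  = |12 + 0 + 0 + 11| / √(4 + 1 + 16)
  = |23| / √21
  = 23 / 4.583
  ≈ 5.019

5.019


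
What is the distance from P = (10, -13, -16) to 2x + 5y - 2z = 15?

distance = |a·x₀ + b·y₀ + c·z₀ - d| / √(a² + b² + c²)
  = |2·10 + 5·(-13) + (-2)·(-16) - 15| / √(2² + 5² + (-2)²)
  = |20 - 65 + 32 - 15| / √(4 + 25 + 4)
  = |-28| / √33
  = 28 / 5.745
  ≈ 4.874

4.874


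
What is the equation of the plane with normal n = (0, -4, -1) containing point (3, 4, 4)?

The plane through P with normal n = (a, b, c) satisfies n·(r - P) = 0,
i.e. ax + by + cz = a·x₀ + b·y₀ + c·z₀.
d = 0·3 + (-4)·4 + (-1)·4
  = 0 - 16 - 4
  = -20
Equation: -4y - z = -20

-4y - z = -20


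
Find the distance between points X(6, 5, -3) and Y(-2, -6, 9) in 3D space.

d = √[(x₂-x₁)² + (y₂-y₁)² + (z₂-z₁)²]
  = √[(-8)² + (-11)² + 12²]
  = √[64 + 121 + 144]
  = √329
  ≈ 18.14

18.14


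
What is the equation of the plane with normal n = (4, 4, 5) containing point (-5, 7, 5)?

The plane through P with normal n = (a, b, c) satisfies n·(r - P) = 0,
i.e. ax + by + cz = a·x₀ + b·y₀ + c·z₀.
d = 4·(-5) + 4·7 + 5·5
  = -20 + 28 + 25
  = 33
Equation: 4x + 4y + 5z = 33

4x + 4y + 5z = 33


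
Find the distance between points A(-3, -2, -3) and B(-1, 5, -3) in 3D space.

d = √[(x₂-x₁)² + (y₂-y₁)² + (z₂-z₁)²]
  = √[2² + 7² + 0²]
  = √[4 + 49 + 0]
  = √53
  ≈ 7.28

7.28


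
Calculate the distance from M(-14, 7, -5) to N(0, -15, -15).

d = √[(x₂-x₁)² + (y₂-y₁)² + (z₂-z₁)²]
  = √[14² + (-22)² + (-10)²]
  = √[196 + 484 + 100]
  = √780
  ≈ 27.93

27.93


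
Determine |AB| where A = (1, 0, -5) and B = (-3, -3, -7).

d = √[(x₂-x₁)² + (y₂-y₁)² + (z₂-z₁)²]
  = √[(-4)² + (-3)² + (-2)²]
  = √[16 + 9 + 4]
  = √29
  ≈ 5.385

5.385


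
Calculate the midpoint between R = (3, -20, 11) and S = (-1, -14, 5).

M = ((x₁+x₂)/2, (y₁+y₂)/2, (z₁+z₂)/2)
  = ((3 - 1)/2, (-20 - 14)/2, (11 + 5)/2)
  = (2/2, -34/2, 16/2)
  = (1, -17, 8)

(1, -17, 8)


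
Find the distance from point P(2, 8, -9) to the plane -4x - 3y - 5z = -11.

distance = |a·x₀ + b·y₀ + c·z₀ - d| / √(a² + b² + c²)
  = |(-4)·2 + (-3)·8 + (-5)·(-9) - (-11)| / √((-4)² + (-3)² + (-5)²)
  = |-8 - 24 + 45 + 11| / √(16 + 9 + 25)
  = |24| / √50
  = 24 / 7.071
  ≈ 3.394

3.394


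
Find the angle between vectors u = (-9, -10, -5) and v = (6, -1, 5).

u·v = (-9)·6 + (-10)·(-1) + (-5)·5 = -54 + 10 - 25 = -69
|u| = √((-9)² + (-10)² + (-5)²) = √206 ≈ 14.35
|v| = √(6² + (-1)² + 5²) = √62 ≈ 7.874
cos θ = (u·v)/(|u||v|) = -69/(14.35·7.874) ≈ -0.6105
θ = arccos(-0.6105) ≈ 127.6°

127.6°


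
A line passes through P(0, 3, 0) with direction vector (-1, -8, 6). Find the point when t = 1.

P(t) = P + t·d
  = (0 + (-1)·1, 3 + (-8)·1, 0 + 6·1)
  = (0 - 1, 3 - 8, 0 + 6)
  = (-1, -5, 6)

(-1, -5, 6)


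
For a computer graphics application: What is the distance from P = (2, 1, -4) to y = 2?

distance = |a·x₀ + b·y₀ + c·z₀ - d| / √(a² + b² + c²)
  = |0·2 + 1·1 + 0·(-4) - 2| / √(0² + 1² + 0²)
  = |0 + 1 + 0 - 2| / √(0 + 1 + 0)
  = |-1| / √1
  = 1 / 1
  ≈ 1

1


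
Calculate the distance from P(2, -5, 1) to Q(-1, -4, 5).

d = √[(x₂-x₁)² + (y₂-y₁)² + (z₂-z₁)²]
  = √[(-3)² + 1² + 4²]
  = √[9 + 1 + 16]
  = √26
  ≈ 5.099

5.099


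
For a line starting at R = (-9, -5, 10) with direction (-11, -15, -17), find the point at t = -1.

P(t) = R + t·d
  = (-9 + (-11)·(-1), -5 + (-15)·(-1), 10 + (-17)·(-1))
  = (-9 + 11, -5 + 15, 10 + 17)
  = (2, 10, 27)

(2, 10, 27)


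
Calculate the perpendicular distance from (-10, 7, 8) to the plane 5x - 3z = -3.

distance = |a·x₀ + b·y₀ + c·z₀ - d| / √(a² + b² + c²)
  = |5·(-10) + 0·7 + (-3)·8 - (-3)| / √(5² + 0² + (-3)²)
  = |-50 + 0 - 24 + 3| / √(25 + 0 + 9)
  = |-71| / √34
  = 71 / 5.831
  ≈ 12.18

12.18


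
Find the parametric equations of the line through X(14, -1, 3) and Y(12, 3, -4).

Direction vector d = Y - X = (12 - 14, 3 + 1, -4 - 3) = (-2, 4, -7)
Parametric form r = X + t·d:
x = 14 - 2t, y = -1 + 4t, z = 3 - 7t

x = 14 - 2t, y = -1 + 4t, z = 3 - 7t


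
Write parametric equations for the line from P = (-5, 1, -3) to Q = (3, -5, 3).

Direction vector d = Q - P = (3 + 5, -5 - 1, 3 + 3) = (8, -6, 6)
Parametric form r = P + t·d:
x = -5 + 8t, y = 1 - 6t, z = -3 + 6t

x = -5 + 8t, y = 1 - 6t, z = -3 + 6t


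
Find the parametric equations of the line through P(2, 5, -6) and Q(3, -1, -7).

Direction vector d = Q - P = (3 - 2, -1 - 5, -7 + 6) = (1, -6, -1)
Parametric form r = P + t·d:
x = 2 + t, y = 5 - 6t, z = -6 - t

x = 2 + t, y = 5 - 6t, z = -6 - t


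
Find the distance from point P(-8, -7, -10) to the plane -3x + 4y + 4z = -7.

distance = |a·x₀ + b·y₀ + c·z₀ - d| / √(a² + b² + c²)
  = |(-3)·(-8) + 4·(-7) + 4·(-10) - (-7)| / √((-3)² + 4² + 4²)
  = |24 - 28 - 40 + 7| / √(9 + 16 + 16)
  = |-37| / √41
  = 37 / 6.403
  ≈ 5.778

5.778


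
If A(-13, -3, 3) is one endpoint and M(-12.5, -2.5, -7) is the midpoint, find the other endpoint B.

B = 2M - A
  = (2·(-12.5) - (-13), 2·(-2.5) - (-3), 2·(-7) - 3)
  = (-25 + 13, -5 + 3, -14 - 3)
  = (-12, -2, -17)

(-12, -2, -17)


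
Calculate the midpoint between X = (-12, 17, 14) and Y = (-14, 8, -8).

M = ((x₁+x₂)/2, (y₁+y₂)/2, (z₁+z₂)/2)
  = ((-12 - 14)/2, (17 + 8)/2, (14 - 8)/2)
  = (-26/2, 25/2, 6/2)
  = (-13, 12.5, 3)

(-13, 12.5, 3)


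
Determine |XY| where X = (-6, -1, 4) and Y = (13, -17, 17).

d = √[(x₂-x₁)² + (y₂-y₁)² + (z₂-z₁)²]
  = √[19² + (-16)² + 13²]
  = √[361 + 256 + 169]
  = √786
  ≈ 28.04

28.04


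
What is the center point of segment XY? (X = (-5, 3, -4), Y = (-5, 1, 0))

M = ((x₁+x₂)/2, (y₁+y₂)/2, (z₁+z₂)/2)
  = ((-5 - 5)/2, (3 + 1)/2, (-4 + 0)/2)
  = (-10/2, 4/2, -4/2)
  = (-5, 2, -2)

(-5, 2, -2)


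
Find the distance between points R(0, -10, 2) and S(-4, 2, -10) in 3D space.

d = √[(x₂-x₁)² + (y₂-y₁)² + (z₂-z₁)²]
  = √[(-4)² + 12² + (-12)²]
  = √[16 + 144 + 144]
  = √304
  ≈ 17.44

17.44


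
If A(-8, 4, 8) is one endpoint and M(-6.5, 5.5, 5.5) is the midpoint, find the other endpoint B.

B = 2M - A
  = (2·(-6.5) - (-8), 2·5.5 - 4, 2·5.5 - 8)
  = (-13 + 8, 11 - 4, 11 - 8)
  = (-5, 7, 3)

(-5, 7, 3)


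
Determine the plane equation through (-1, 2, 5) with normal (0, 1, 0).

The plane through P with normal n = (a, b, c) satisfies n·(r - P) = 0,
i.e. ax + by + cz = a·x₀ + b·y₀ + c·z₀.
d = 0·(-1) + 1·2 + 0·5
  = 0 + 2 + 0
  = 2
Equation: y = 2

y = 2


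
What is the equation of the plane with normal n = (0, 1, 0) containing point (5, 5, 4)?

The plane through P with normal n = (a, b, c) satisfies n·(r - P) = 0,
i.e. ax + by + cz = a·x₀ + b·y₀ + c·z₀.
d = 0·5 + 1·5 + 0·4
  = 0 + 5 + 0
  = 5
Equation: y = 5

y = 5


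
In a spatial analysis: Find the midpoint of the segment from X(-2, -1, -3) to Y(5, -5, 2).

M = ((x₁+x₂)/2, (y₁+y₂)/2, (z₁+z₂)/2)
  = ((-2 + 5)/2, (-1 - 5)/2, (-3 + 2)/2)
  = (3/2, -6/2, -1/2)
  = (1.5, -3, -0.5)

(1.5, -3, -0.5)


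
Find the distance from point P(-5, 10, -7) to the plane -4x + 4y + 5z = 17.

distance = |a·x₀ + b·y₀ + c·z₀ - d| / √(a² + b² + c²)
  = |(-4)·(-5) + 4·10 + 5·(-7) - 17| / √((-4)² + 4² + 5²)
  = |20 + 40 - 35 - 17| / √(16 + 16 + 25)
  = |8| / √57
  = 8 / 7.55
  ≈ 1.06

1.06


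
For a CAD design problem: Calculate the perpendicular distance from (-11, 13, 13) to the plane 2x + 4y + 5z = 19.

distance = |a·x₀ + b·y₀ + c·z₀ - d| / √(a² + b² + c²)
  = |2·(-11) + 4·13 + 5·13 - 19| / √(2² + 4² + 5²)
  = |-22 + 52 + 65 - 19| / √(4 + 16 + 25)
  = |76| / √45
  = 76 / 6.708
  ≈ 11.33

11.33


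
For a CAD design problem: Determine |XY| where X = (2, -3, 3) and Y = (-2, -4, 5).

d = √[(x₂-x₁)² + (y₂-y₁)² + (z₂-z₁)²]
  = √[(-4)² + (-1)² + 2²]
  = √[16 + 1 + 4]
  = √21
  ≈ 4.583

4.583


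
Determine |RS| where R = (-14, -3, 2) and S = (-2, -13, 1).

d = √[(x₂-x₁)² + (y₂-y₁)² + (z₂-z₁)²]
  = √[12² + (-10)² + (-1)²]
  = √[144 + 100 + 1]
  = √245
  ≈ 15.65

15.65


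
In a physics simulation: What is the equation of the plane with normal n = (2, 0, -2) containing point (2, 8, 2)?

The plane through P with normal n = (a, b, c) satisfies n·(r - P) = 0,
i.e. ax + by + cz = a·x₀ + b·y₀ + c·z₀.
d = 2·2 + 0·8 + (-2)·2
  = 4 + 0 - 4
  = 0
Equation: 2x - 2z = 0

2x - 2z = 0


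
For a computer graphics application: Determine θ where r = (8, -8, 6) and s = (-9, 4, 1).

r·s = 8·(-9) + (-8)·4 + 6·1 = -72 - 32 + 6 = -98
|r| = √(8² + (-8)² + 6²) = √164 ≈ 12.81
|s| = √((-9)² + 4² + 1²) = √98 ≈ 9.899
cos θ = (r·s)/(|r||s|) = -98/(12.81·9.899) ≈ -0.773
θ = arccos(-0.773) ≈ 140.6°

140.6°


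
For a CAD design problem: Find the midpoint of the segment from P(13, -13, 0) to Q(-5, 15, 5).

M = ((x₁+x₂)/2, (y₁+y₂)/2, (z₁+z₂)/2)
  = ((13 - 5)/2, (-13 + 15)/2, (0 + 5)/2)
  = (8/2, 2/2, 5/2)
  = (4, 1, 2.5)

(4, 1, 2.5)


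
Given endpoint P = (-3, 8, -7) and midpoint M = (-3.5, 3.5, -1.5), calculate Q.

Q = 2M - P
  = (2·(-3.5) - (-3), 2·3.5 - 8, 2·(-1.5) - (-7))
  = (-7 + 3, 7 - 8, -3 + 7)
  = (-4, -1, 4)

(-4, -1, 4)


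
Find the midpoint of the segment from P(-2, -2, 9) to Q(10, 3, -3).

M = ((x₁+x₂)/2, (y₁+y₂)/2, (z₁+z₂)/2)
  = ((-2 + 10)/2, (-2 + 3)/2, (9 - 3)/2)
  = (8/2, 1/2, 6/2)
  = (4, 0.5, 3)

(4, 0.5, 3)


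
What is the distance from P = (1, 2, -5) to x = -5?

distance = |a·x₀ + b·y₀ + c·z₀ - d| / √(a² + b² + c²)
  = |1·1 + 0·2 + 0·(-5) - (-5)| / √(1² + 0² + 0²)
  = |1 + 0 + 0 + 5| / √(1 + 0 + 0)
  = |6| / √1
  = 6 / 1
  ≈ 6

6


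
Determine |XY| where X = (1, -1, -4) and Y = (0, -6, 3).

d = √[(x₂-x₁)² + (y₂-y₁)² + (z₂-z₁)²]
  = √[(-1)² + (-5)² + 7²]
  = √[1 + 25 + 49]
  = √75
  ≈ 8.66

8.66


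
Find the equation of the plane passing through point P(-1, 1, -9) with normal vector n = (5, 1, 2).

The plane through P with normal n = (a, b, c) satisfies n·(r - P) = 0,
i.e. ax + by + cz = a·x₀ + b·y₀ + c·z₀.
d = 5·(-1) + 1·1 + 2·(-9)
  = -5 + 1 - 18
  = -22
Equation: 5x + y + 2z = -22

5x + y + 2z = -22


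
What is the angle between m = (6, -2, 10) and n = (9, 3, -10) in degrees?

m·n = 6·9 + (-2)·3 + 10·(-10) = 54 - 6 - 100 = -52
|m| = √(6² + (-2)² + 10²) = √140 ≈ 11.83
|n| = √(9² + 3² + (-10)²) = √190 ≈ 13.78
cos θ = (m·n)/(|m||n|) = -52/(11.83·13.78) ≈ -0.3188
θ = arccos(-0.3188) ≈ 108.6°

108.6°


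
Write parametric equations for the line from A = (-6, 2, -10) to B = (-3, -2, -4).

Direction vector d = B - A = (-3 + 6, -2 - 2, -4 + 10) = (3, -4, 6)
Parametric form r = A + t·d:
x = -6 + 3t, y = 2 - 4t, z = -10 + 6t

x = -6 + 3t, y = 2 - 4t, z = -10 + 6t


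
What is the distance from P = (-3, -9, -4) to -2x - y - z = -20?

distance = |a·x₀ + b·y₀ + c·z₀ - d| / √(a² + b² + c²)
  = |(-2)·(-3) + (-1)·(-9) + (-1)·(-4) - (-20)| / √((-2)² + (-1)² + (-1)²)
  = |6 + 9 + 4 + 20| / √(4 + 1 + 1)
  = |39| / √6
  = 39 / 2.449
  ≈ 15.92

15.92


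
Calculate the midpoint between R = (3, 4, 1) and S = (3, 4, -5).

M = ((x₁+x₂)/2, (y₁+y₂)/2, (z₁+z₂)/2)
  = ((3 + 3)/2, (4 + 4)/2, (1 - 5)/2)
  = (6/2, 8/2, -4/2)
  = (3, 4, -2)

(3, 4, -2)


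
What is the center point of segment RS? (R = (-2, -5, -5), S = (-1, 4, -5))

M = ((x₁+x₂)/2, (y₁+y₂)/2, (z₁+z₂)/2)
  = ((-2 - 1)/2, (-5 + 4)/2, (-5 - 5)/2)
  = (-3/2, -1/2, -10/2)
  = (-1.5, -0.5, -5)

(-1.5, -0.5, -5)


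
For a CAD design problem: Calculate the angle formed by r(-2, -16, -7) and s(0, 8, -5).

r·s = (-2)·0 + (-16)·8 + (-7)·(-5) = 0 - 128 + 35 = -93
|r| = √((-2)² + (-16)² + (-7)²) = √309 ≈ 17.58
|s| = √(0² + 8² + (-5)²) = √89 ≈ 9.434
cos θ = (r·s)/(|r||s|) = -93/(17.58·9.434) ≈ -0.5608
θ = arccos(-0.5608) ≈ 124.1°

124.1°


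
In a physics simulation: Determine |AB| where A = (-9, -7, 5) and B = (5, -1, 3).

d = √[(x₂-x₁)² + (y₂-y₁)² + (z₂-z₁)²]
  = √[14² + 6² + (-2)²]
  = √[196 + 36 + 4]
  = √236
  ≈ 15.36

15.36


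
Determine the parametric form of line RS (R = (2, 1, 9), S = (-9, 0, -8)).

Direction vector d = S - R = (-9 - 2, 0 - 1, -8 - 9) = (-11, -1, -17)
Parametric form r = R + t·d:
x = 2 - 11t, y = 1 - t, z = 9 - 17t

x = 2 - 11t, y = 1 - t, z = 9 - 17t


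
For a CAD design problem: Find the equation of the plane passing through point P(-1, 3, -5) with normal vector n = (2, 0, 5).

The plane through P with normal n = (a, b, c) satisfies n·(r - P) = 0,
i.e. ax + by + cz = a·x₀ + b·y₀ + c·z₀.
d = 2·(-1) + 0·3 + 5·(-5)
  = -2 + 0 - 25
  = -27
Equation: 2x + 5z = -27

2x + 5z = -27


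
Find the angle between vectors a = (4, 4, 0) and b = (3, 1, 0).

a·b = 4·3 + 4·1 + 0·0 = 12 + 4 + 0 = 16
|a| = √(4² + 4² + 0²) = √32 ≈ 5.657
|b| = √(3² + 1² + 0²) = √10 ≈ 3.162
cos θ = (a·b)/(|a||b|) = 16/(5.657·3.162) ≈ 0.8944
θ = arccos(0.8944) ≈ 26.57°

26.57°


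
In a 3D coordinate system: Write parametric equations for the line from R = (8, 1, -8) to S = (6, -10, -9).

Direction vector d = S - R = (6 - 8, -10 - 1, -9 + 8) = (-2, -11, -1)
Parametric form r = R + t·d:
x = 8 - 2t, y = 1 - 11t, z = -8 - t

x = 8 - 2t, y = 1 - 11t, z = -8 - t


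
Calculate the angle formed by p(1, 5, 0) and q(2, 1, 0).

p·q = 1·2 + 5·1 + 0·0 = 2 + 5 + 0 = 7
|p| = √(1² + 5² + 0²) = √26 ≈ 5.099
|q| = √(2² + 1² + 0²) = √5 ≈ 2.236
cos θ = (p·q)/(|p||q|) = 7/(5.099·2.236) ≈ 0.6139
θ = arccos(0.6139) ≈ 52.13°

52.13°


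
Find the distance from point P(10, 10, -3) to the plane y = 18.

distance = |a·x₀ + b·y₀ + c·z₀ - d| / √(a² + b² + c²)
  = |0·10 + 1·10 + 0·(-3) - 18| / √(0² + 1² + 0²)
  = |0 + 10 + 0 - 18| / √(0 + 1 + 0)
  = |-8| / √1
  = 8 / 1
  ≈ 8

8


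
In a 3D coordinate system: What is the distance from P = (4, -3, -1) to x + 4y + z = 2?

distance = |a·x₀ + b·y₀ + c·z₀ - d| / √(a² + b² + c²)
  = |1·4 + 4·(-3) + 1·(-1) - 2| / √(1² + 4² + 1²)
  = |4 - 12 - 1 - 2| / √(1 + 16 + 1)
  = |-11| / √18
  = 11 / 4.243
  ≈ 2.593

2.593


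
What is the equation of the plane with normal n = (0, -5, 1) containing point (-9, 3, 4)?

The plane through P with normal n = (a, b, c) satisfies n·(r - P) = 0,
i.e. ax + by + cz = a·x₀ + b·y₀ + c·z₀.
d = 0·(-9) + (-5)·3 + 1·4
  = 0 - 15 + 4
  = -11
Equation: -5y + z = -11

-5y + z = -11


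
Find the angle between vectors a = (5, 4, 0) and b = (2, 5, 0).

a·b = 5·2 + 4·5 + 0·0 = 10 + 20 + 0 = 30
|a| = √(5² + 4² + 0²) = √41 ≈ 6.403
|b| = √(2² + 5² + 0²) = √29 ≈ 5.385
cos θ = (a·b)/(|a||b|) = 30/(6.403·5.385) ≈ 0.87
θ = arccos(0.87) ≈ 29.54°

29.54°


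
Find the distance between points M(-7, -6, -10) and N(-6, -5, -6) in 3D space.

d = √[(x₂-x₁)² + (y₂-y₁)² + (z₂-z₁)²]
  = √[1² + 1² + 4²]
  = √[1 + 1 + 16]
  = √18
  ≈ 4.243

4.243


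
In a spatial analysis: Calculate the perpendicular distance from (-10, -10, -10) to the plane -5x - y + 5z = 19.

distance = |a·x₀ + b·y₀ + c·z₀ - d| / √(a² + b² + c²)
  = |(-5)·(-10) + (-1)·(-10) + 5·(-10) - 19| / √((-5)² + (-1)² + 5²)
  = |50 + 10 - 50 - 19| / √(25 + 1 + 25)
  = |-9| / √51
  = 9 / 7.141
  ≈ 1.26

1.26


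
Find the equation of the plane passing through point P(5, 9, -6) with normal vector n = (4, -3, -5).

The plane through P with normal n = (a, b, c) satisfies n·(r - P) = 0,
i.e. ax + by + cz = a·x₀ + b·y₀ + c·z₀.
d = 4·5 + (-3)·9 + (-5)·(-6)
  = 20 - 27 + 30
  = 23
Equation: 4x - 3y - 5z = 23

4x - 3y - 5z = 23


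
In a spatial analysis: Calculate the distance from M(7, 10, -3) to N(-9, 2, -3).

d = √[(x₂-x₁)² + (y₂-y₁)² + (z₂-z₁)²]
  = √[(-16)² + (-8)² + 0²]
  = √[256 + 64 + 0]
  = √320
  ≈ 17.89

17.89


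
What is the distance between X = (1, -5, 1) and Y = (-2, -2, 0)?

d = √[(x₂-x₁)² + (y₂-y₁)² + (z₂-z₁)²]
  = √[(-3)² + 3² + (-1)²]
  = √[9 + 9 + 1]
  = √19
  ≈ 4.359

4.359


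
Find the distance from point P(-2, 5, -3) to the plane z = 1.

distance = |a·x₀ + b·y₀ + c·z₀ - d| / √(a² + b² + c²)
  = |0·(-2) + 0·5 + 1·(-3) - 1| / √(0² + 0² + 1²)
  = |0 + 0 - 3 - 1| / √(0 + 0 + 1)
  = |-4| / √1
  = 4 / 1
  ≈ 4

4


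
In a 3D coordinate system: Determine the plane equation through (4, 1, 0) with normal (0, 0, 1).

The plane through P with normal n = (a, b, c) satisfies n·(r - P) = 0,
i.e. ax + by + cz = a·x₀ + b·y₀ + c·z₀.
d = 0·4 + 0·1 + 1·0
  = 0 + 0 + 0
  = 0
Equation: z = 0

z = 0


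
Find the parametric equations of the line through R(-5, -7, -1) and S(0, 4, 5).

Direction vector d = S - R = (0 + 5, 4 + 7, 5 + 1) = (5, 11, 6)
Parametric form r = R + t·d:
x = -5 + 5t, y = -7 + 11t, z = -1 + 6t

x = -5 + 5t, y = -7 + 11t, z = -1 + 6t


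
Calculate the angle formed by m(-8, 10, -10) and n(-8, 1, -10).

m·n = (-8)·(-8) + 10·1 + (-10)·(-10) = 64 + 10 + 100 = 174
|m| = √((-8)² + 10² + (-10)²) = √264 ≈ 16.25
|n| = √((-8)² + 1² + (-10)²) = √165 ≈ 12.85
cos θ = (m·n)/(|m||n|) = 174/(16.25·12.85) ≈ 0.8337
θ = arccos(0.8337) ≈ 33.52°

33.52°


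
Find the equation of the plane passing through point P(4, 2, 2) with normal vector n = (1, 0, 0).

The plane through P with normal n = (a, b, c) satisfies n·(r - P) = 0,
i.e. ax + by + cz = a·x₀ + b·y₀ + c·z₀.
d = 1·4 + 0·2 + 0·2
  = 4 + 0 + 0
  = 4
Equation: x = 4

x = 4


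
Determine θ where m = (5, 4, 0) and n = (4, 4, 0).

m·n = 5·4 + 4·4 + 0·0 = 20 + 16 + 0 = 36
|m| = √(5² + 4² + 0²) = √41 ≈ 6.403
|n| = √(4² + 4² + 0²) = √32 ≈ 5.657
cos θ = (m·n)/(|m||n|) = 36/(6.403·5.657) ≈ 0.9939
θ = arccos(0.9939) ≈ 6.34°

6.34°


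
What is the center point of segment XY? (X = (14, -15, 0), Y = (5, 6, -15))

M = ((x₁+x₂)/2, (y₁+y₂)/2, (z₁+z₂)/2)
  = ((14 + 5)/2, (-15 + 6)/2, (0 - 15)/2)
  = (19/2, -9/2, -15/2)
  = (9.5, -4.5, -7.5)

(9.5, -4.5, -7.5)


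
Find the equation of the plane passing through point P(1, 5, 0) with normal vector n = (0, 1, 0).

The plane through P with normal n = (a, b, c) satisfies n·(r - P) = 0,
i.e. ax + by + cz = a·x₀ + b·y₀ + c·z₀.
d = 0·1 + 1·5 + 0·0
  = 0 + 5 + 0
  = 5
Equation: y = 5

y = 5


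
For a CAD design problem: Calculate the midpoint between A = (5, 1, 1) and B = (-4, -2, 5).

M = ((x₁+x₂)/2, (y₁+y₂)/2, (z₁+z₂)/2)
  = ((5 - 4)/2, (1 - 2)/2, (1 + 5)/2)
  = (1/2, -1/2, 6/2)
  = (0.5, -0.5, 3)

(0.5, -0.5, 3)


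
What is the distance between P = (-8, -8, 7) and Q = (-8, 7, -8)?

d = √[(x₂-x₁)² + (y₂-y₁)² + (z₂-z₁)²]
  = √[0² + 15² + (-15)²]
  = √[0 + 225 + 225]
  = √450
  ≈ 21.21

21.21


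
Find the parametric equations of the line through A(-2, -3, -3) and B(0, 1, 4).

Direction vector d = B - A = (0 + 2, 1 + 3, 4 + 3) = (2, 4, 7)
Parametric form r = A + t·d:
x = -2 + 2t, y = -3 + 4t, z = -3 + 7t

x = -2 + 2t, y = -3 + 4t, z = -3 + 7t


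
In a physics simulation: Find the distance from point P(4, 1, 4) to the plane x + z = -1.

distance = |a·x₀ + b·y₀ + c·z₀ - d| / √(a² + b² + c²)
  = |1·4 + 0·1 + 1·4 - (-1)| / √(1² + 0² + 1²)
  = |4 + 0 + 4 + 1| / √(1 + 0 + 1)
  = |9| / √2
  = 9 / 1.414
  ≈ 6.364

6.364


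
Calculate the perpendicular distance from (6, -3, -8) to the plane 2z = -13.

distance = |a·x₀ + b·y₀ + c·z₀ - d| / √(a² + b² + c²)
  = |0·6 + 0·(-3) + 2·(-8) - (-13)| / √(0² + 0² + 2²)
  = |0 + 0 - 16 + 13| / √(0 + 0 + 4)
  = |-3| / √4
  = 3 / 2
  ≈ 1.5

1.5


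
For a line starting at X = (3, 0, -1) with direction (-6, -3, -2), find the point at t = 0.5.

P(t) = X + t·d
  = (3 + (-6)·0.5, 0 + (-3)·0.5, -1 + (-2)·0.5)
  = (3 - 3, 0 - 1.5, -1 - 1)
  = (0, -1.5, -2)

(0, -1.5, -2)


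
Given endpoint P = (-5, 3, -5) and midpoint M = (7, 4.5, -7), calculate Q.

Q = 2M - P
  = (2·7 - (-5), 2·4.5 - 3, 2·(-7) - (-5))
  = (14 + 5, 9 - 3, -14 + 5)
  = (19, 6, -9)

(19, 6, -9)


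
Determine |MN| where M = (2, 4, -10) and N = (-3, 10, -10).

d = √[(x₂-x₁)² + (y₂-y₁)² + (z₂-z₁)²]
  = √[(-5)² + 6² + 0²]
  = √[25 + 36 + 0]
  = √61
  ≈ 7.81

7.81


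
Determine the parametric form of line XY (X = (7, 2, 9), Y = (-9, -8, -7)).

Direction vector d = Y - X = (-9 - 7, -8 - 2, -7 - 9) = (-16, -10, -16)
Parametric form r = X + t·d:
x = 7 - 16t, y = 2 - 10t, z = 9 - 16t

x = 7 - 16t, y = 2 - 10t, z = 9 - 16t


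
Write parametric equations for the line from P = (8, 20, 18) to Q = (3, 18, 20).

Direction vector d = Q - P = (3 - 8, 18 - 20, 20 - 18) = (-5, -2, 2)
Parametric form r = P + t·d:
x = 8 - 5t, y = 20 - 2t, z = 18 + 2t

x = 8 - 5t, y = 20 - 2t, z = 18 + 2t


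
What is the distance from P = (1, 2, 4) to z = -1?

distance = |a·x₀ + b·y₀ + c·z₀ - d| / √(a² + b² + c²)
  = |0·1 + 0·2 + 1·4 - (-1)| / √(0² + 0² + 1²)
  = |0 + 0 + 4 + 1| / √(0 + 0 + 1)
  = |5| / √1
  = 5 / 1
  ≈ 5

5


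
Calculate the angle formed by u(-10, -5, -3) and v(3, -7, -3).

u·v = (-10)·3 + (-5)·(-7) + (-3)·(-3) = -30 + 35 + 9 = 14
|u| = √((-10)² + (-5)² + (-3)²) = √134 ≈ 11.58
|v| = √(3² + (-7)² + (-3)²) = √67 ≈ 8.185
cos θ = (u·v)/(|u||v|) = 14/(11.58·8.185) ≈ 0.1478
θ = arccos(0.1478) ≈ 81.5°

81.5°


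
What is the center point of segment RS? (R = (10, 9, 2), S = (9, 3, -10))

M = ((x₁+x₂)/2, (y₁+y₂)/2, (z₁+z₂)/2)
  = ((10 + 9)/2, (9 + 3)/2, (2 - 10)/2)
  = (19/2, 12/2, -8/2)
  = (9.5, 6, -4)

(9.5, 6, -4)


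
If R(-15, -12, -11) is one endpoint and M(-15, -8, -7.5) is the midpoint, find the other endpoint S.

S = 2M - R
  = (2·(-15) - (-15), 2·(-8) - (-12), 2·(-7.5) - (-11))
  = (-30 + 15, -16 + 12, -15 + 11)
  = (-15, -4, -4)

(-15, -4, -4)


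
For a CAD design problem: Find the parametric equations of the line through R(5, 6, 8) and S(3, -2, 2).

Direction vector d = S - R = (3 - 5, -2 - 6, 2 - 8) = (-2, -8, -6)
Parametric form r = R + t·d:
x = 5 - 2t, y = 6 - 8t, z = 8 - 6t

x = 5 - 2t, y = 6 - 8t, z = 8 - 6t


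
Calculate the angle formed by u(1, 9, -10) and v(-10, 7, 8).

u·v = 1·(-10) + 9·7 + (-10)·8 = -10 + 63 - 80 = -27
|u| = √(1² + 9² + (-10)²) = √182 ≈ 13.49
|v| = √((-10)² + 7² + 8²) = √213 ≈ 14.59
cos θ = (u·v)/(|u||v|) = -27/(13.49·14.59) ≈ -0.1371
θ = arccos(-0.1371) ≈ 97.88°

97.88°


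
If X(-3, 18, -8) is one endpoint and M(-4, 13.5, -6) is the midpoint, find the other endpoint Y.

Y = 2M - X
  = (2·(-4) - (-3), 2·13.5 - 18, 2·(-6) - (-8))
  = (-8 + 3, 27 - 18, -12 + 8)
  = (-5, 9, -4)

(-5, 9, -4)


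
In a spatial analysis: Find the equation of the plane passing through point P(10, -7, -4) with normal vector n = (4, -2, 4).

The plane through P with normal n = (a, b, c) satisfies n·(r - P) = 0,
i.e. ax + by + cz = a·x₀ + b·y₀ + c·z₀.
d = 4·10 + (-2)·(-7) + 4·(-4)
  = 40 + 14 - 16
  = 38
Equation: 4x - 2y + 4z = 38

4x - 2y + 4z = 38


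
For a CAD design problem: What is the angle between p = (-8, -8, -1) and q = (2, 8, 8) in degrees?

p·q = (-8)·2 + (-8)·8 + (-1)·8 = -16 - 64 - 8 = -88
|p| = √((-8)² + (-8)² + (-1)²) = √129 ≈ 11.36
|q| = √(2² + 8² + 8²) = √132 ≈ 11.49
cos θ = (p·q)/(|p||q|) = -88/(11.36·11.49) ≈ -0.6744
θ = arccos(-0.6744) ≈ 132.4°

132.4°


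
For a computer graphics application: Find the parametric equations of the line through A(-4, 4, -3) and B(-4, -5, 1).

Direction vector d = B - A = (-4 + 4, -5 - 4, 1 + 3) = (0, -9, 4)
Parametric form r = A + t·d:
x = -4, y = 4 - 9t, z = -3 + 4t

x = -4, y = 4 - 9t, z = -3 + 4t


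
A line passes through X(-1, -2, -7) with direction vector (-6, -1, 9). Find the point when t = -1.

P(t) = X + t·d
  = (-1 + (-6)·(-1), -2 + (-1)·(-1), -7 + 9·(-1))
  = (-1 + 6, -2 + 1, -7 - 9)
  = (5, -1, -16)

(5, -1, -16)


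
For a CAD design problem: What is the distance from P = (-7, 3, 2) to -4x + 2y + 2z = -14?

distance = |a·x₀ + b·y₀ + c·z₀ - d| / √(a² + b² + c²)
  = |(-4)·(-7) + 2·3 + 2·2 - (-14)| / √((-4)² + 2² + 2²)
  = |28 + 6 + 4 + 14| / √(16 + 4 + 4)
  = |52| / √24
  = 52 / 4.899
  ≈ 10.61

10.61


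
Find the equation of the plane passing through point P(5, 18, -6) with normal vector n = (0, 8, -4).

The plane through P with normal n = (a, b, c) satisfies n·(r - P) = 0,
i.e. ax + by + cz = a·x₀ + b·y₀ + c·z₀.
d = 0·5 + 8·18 + (-4)·(-6)
  = 0 + 144 + 24
  = 168
Equation: 8y - 4z = 168

8y - 4z = 168


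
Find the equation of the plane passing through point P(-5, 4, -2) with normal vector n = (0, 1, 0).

The plane through P with normal n = (a, b, c) satisfies n·(r - P) = 0,
i.e. ax + by + cz = a·x₀ + b·y₀ + c·z₀.
d = 0·(-5) + 1·4 + 0·(-2)
  = 0 + 4 + 0
  = 4
Equation: y = 4

y = 4


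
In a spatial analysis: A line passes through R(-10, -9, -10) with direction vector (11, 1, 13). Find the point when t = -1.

P(t) = R + t·d
  = (-10 + 11·(-1), -9 + 1·(-1), -10 + 13·(-1))
  = (-10 - 11, -9 - 1, -10 - 13)
  = (-21, -10, -23)

(-21, -10, -23)


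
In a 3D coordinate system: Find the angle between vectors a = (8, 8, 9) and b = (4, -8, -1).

a·b = 8·4 + 8·(-8) + 9·(-1) = 32 - 64 - 9 = -41
|a| = √(8² + 8² + 9²) = √209 ≈ 14.46
|b| = √(4² + (-8)² + (-1)²) = √81 ≈ 9
cos θ = (a·b)/(|a||b|) = -41/(14.46·9) ≈ -0.3151
θ = arccos(-0.3151) ≈ 108.4°

108.4°


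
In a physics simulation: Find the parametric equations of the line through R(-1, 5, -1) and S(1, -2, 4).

Direction vector d = S - R = (1 + 1, -2 - 5, 4 + 1) = (2, -7, 5)
Parametric form r = R + t·d:
x = -1 + 2t, y = 5 - 7t, z = -1 + 5t

x = -1 + 2t, y = 5 - 7t, z = -1 + 5t


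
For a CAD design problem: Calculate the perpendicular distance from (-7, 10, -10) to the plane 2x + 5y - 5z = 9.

distance = |a·x₀ + b·y₀ + c·z₀ - d| / √(a² + b² + c²)
  = |2·(-7) + 5·10 + (-5)·(-10) - 9| / √(2² + 5² + (-5)²)
  = |-14 + 50 + 50 - 9| / √(4 + 25 + 25)
  = |77| / √54
  = 77 / 7.348
  ≈ 10.48

10.48


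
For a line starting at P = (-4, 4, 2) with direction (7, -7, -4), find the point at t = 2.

P(t) = P + t·d
  = (-4 + 7·2, 4 + (-7)·2, 2 + (-4)·2)
  = (-4 + 14, 4 - 14, 2 - 8)
  = (10, -10, -6)

(10, -10, -6)


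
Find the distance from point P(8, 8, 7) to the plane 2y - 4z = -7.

distance = |a·x₀ + b·y₀ + c·z₀ - d| / √(a² + b² + c²)
  = |0·8 + 2·8 + (-4)·7 - (-7)| / √(0² + 2² + (-4)²)
  = |0 + 16 - 28 + 7| / √(0 + 4 + 16)
  = |-5| / √20
  = 5 / 4.472
  ≈ 1.118

1.118


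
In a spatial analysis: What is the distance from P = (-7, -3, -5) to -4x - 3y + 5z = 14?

distance = |a·x₀ + b·y₀ + c·z₀ - d| / √(a² + b² + c²)
  = |(-4)·(-7) + (-3)·(-3) + 5·(-5) - 14| / √((-4)² + (-3)² + 5²)
  = |28 + 9 - 25 - 14| / √(16 + 9 + 25)
  = |-2| / √50
  = 2 / 7.071
  ≈ 0.2828

0.2828


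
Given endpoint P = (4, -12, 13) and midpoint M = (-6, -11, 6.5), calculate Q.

Q = 2M - P
  = (2·(-6) - 4, 2·(-11) - (-12), 2·6.5 - 13)
  = (-12 - 4, -22 + 12, 13 - 13)
  = (-16, -10, 0)

(-16, -10, 0)


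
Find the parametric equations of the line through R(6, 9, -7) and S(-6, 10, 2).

Direction vector d = S - R = (-6 - 6, 10 - 9, 2 + 7) = (-12, 1, 9)
Parametric form r = R + t·d:
x = 6 - 12t, y = 9 + t, z = -7 + 9t

x = 6 - 12t, y = 9 + t, z = -7 + 9t


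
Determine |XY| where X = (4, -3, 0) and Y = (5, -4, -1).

d = √[(x₂-x₁)² + (y₂-y₁)² + (z₂-z₁)²]
  = √[1² + (-1)² + (-1)²]
  = √[1 + 1 + 1]
  = √3
  ≈ 1.732

1.732
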